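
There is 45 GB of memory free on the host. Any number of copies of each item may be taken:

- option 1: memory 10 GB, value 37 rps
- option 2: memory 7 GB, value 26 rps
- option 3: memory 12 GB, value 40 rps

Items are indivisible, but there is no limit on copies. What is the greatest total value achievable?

Best value-per-unit is option 2 at 26/7; filling with it alone gives 6×26 = 156.
Optimal mix: 1×option 1 + 5×option 2 → memory 45, value 167.

167 rps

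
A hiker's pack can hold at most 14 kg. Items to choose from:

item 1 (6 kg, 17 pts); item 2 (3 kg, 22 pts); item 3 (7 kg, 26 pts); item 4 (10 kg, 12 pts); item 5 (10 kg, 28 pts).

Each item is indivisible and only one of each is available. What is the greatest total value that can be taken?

Check high-value combinations within 14 kg:
- item 2+item 5: weight 3+10=13, value 22+28=50
- item 2+item 3: weight 3+7=10, value 22+26=48
- item 1+item 3: weight 6+7=13, value 17+26=43
- item 1+item 2: weight 6+3=9, value 17+22=39
- item 2+item 4: weight 3+10=13, value 22+12=34
Best: 50 pts.

50 pts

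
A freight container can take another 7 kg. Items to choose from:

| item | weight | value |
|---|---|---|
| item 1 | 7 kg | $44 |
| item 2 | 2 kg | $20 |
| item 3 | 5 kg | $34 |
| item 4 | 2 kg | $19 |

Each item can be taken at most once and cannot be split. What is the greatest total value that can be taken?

This is a 0/1 knapsack; check combinations near the capacity.
- item 2+item 3: weight 2+5=7, value 20+34=54
- item 3+item 4: weight 5+2=7, value 34+19=53
- item 1: weight 7, value 44
- item 2+item 4: weight 2+2=4, value 20+19=39
Best: $54.

$54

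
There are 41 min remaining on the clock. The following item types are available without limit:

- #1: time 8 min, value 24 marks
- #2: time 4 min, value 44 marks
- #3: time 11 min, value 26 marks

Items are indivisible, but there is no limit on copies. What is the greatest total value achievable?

Best value-per-unit is #2 at 44/4, and filling with it alone uses time 10×4=40. No mix of the others beats 10×44 = 440.

440 marks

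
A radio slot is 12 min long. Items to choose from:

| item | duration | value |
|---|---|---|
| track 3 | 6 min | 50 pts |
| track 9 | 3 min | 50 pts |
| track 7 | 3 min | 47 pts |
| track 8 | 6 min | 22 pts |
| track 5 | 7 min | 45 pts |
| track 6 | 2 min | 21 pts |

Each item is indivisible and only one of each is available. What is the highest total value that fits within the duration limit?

147 pts

Check high-value combinations within 12 min:
- track 3+track 9+track 7: duration 6+3+3=12, value 50+50+47=147
- track 3+track 9+track 6: duration 6+3+2=11, value 50+50+21=121
- track 9+track 7+track 8: duration 3+3+6=12, value 50+47+22=119
- track 9+track 7+track 6: duration 3+3+2=8, value 50+47+21=118
- track 3+track 7+track 6: duration 6+3+2=11, value 50+47+21=118
Best: 147 pts.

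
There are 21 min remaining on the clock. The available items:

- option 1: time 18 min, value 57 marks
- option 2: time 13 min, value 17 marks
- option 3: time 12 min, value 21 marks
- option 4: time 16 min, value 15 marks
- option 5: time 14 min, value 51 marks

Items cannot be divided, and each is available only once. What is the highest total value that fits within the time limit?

57 marks

This is a 0/1 knapsack; check combinations near the capacity.
- option 1: time 18, value 57
- option 5: time 14, value 51
- option 3: time 12, value 21
- option 2: time 13, value 17
- option 4: time 16, value 15
Best: 57 marks.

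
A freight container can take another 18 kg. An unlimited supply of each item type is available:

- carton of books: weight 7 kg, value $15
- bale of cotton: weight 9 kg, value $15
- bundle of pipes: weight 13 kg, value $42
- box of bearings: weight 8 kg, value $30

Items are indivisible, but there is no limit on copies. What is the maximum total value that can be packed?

$60

Best value-per-unit is box of bearings at 30/8, and filling with it alone uses weight 2×8=16. No mix of the others beats 2×30 = 60.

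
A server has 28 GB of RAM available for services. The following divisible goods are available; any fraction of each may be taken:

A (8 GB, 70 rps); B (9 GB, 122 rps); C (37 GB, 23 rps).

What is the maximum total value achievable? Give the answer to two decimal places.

Take in order of value per unit:
- B (122/9 per unit): all 9 → value 122, running total 122.00
- A (70/8 per unit): all 8 → value 70, running total 192.00
- C (23/37 per unit): 11 of 37 → value 11×23/37 = 6.8378, running total 198.84
Total 198.84.

198.84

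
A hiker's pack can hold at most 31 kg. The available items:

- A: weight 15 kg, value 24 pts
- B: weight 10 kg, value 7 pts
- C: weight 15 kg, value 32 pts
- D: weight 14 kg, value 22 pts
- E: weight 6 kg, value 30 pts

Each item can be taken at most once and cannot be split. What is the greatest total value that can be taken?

69 pts

Check high-value combinations within 31 kg:
- B+C+E: weight 10+15+6=31, value 7+32+30=69
- C+E: weight 15+6=21, value 32+30=62
- A+B+E: weight 15+10+6=31, value 24+7+30=61
- B+D+E: weight 10+14+6=30, value 7+22+30=59
Best: 69 pts.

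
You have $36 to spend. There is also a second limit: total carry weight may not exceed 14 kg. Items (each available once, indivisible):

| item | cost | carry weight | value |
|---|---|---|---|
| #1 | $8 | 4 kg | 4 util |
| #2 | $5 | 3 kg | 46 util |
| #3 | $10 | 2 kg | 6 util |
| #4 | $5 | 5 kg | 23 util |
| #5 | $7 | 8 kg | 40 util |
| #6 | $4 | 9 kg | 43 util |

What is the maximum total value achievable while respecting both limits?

95 util

Feasible sets respecting both limits:
- #2+#3+#6: cost 19, carry weight 14, value 95
- #2+#3+#5: cost 22, carry weight 13, value 92
- #2+#6: cost 9, carry weight 12, value 89
- #2+#5: cost 12, carry weight 11, value 86
Best: 95 util.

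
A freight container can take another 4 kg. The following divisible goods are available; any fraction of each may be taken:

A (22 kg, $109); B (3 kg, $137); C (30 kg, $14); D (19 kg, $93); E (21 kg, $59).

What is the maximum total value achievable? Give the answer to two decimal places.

141.95

Take in order of value per unit:
- B (137/3 per unit): all 3 → value 137, running total 137.00
- A (109/22 per unit): 1 of 22 → value 1×109/22 = 4.9545, running total 141.95
Total 141.95.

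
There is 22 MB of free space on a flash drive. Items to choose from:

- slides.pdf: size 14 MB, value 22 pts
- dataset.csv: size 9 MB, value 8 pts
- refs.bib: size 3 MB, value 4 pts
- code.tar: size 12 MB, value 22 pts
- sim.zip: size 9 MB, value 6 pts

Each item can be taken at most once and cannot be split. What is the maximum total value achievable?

30 pts

Check high-value combinations within 22 MB:
- dataset.csv+code.tar: size 9+12=21, value 8+22=30
- code.tar+sim.zip: size 12+9=21, value 22+6=28
- refs.bib+code.tar: size 3+12=15, value 4+22=26
- slides.pdf+refs.bib: size 14+3=17, value 22+4=26
- code.tar: size 12, value 22
Best: 30 pts.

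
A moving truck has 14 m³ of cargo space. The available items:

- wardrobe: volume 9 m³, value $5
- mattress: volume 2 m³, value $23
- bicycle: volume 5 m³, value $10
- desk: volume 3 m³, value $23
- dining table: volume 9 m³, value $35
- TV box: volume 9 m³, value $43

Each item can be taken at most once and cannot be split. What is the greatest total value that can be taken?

$89

Check high-value combinations within 14 m³:
- mattress+desk+TV box: volume 2+3+9=14, value 23+23+43=89
- mattress+desk+dining table: volume 2+3+9=14, value 23+23+35=81
- mattress+TV box: volume 2+9=11, value 23+43=66
- desk+TV box: volume 3+9=12, value 23+43=66
- mattress+dining table: volume 2+9=11, value 23+35=58
Best: $89.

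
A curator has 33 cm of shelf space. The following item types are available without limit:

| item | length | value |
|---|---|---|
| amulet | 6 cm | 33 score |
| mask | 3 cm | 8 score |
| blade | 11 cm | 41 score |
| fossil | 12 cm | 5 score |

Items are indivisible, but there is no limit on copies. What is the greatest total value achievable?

173 score

Best value-per-unit is amulet at 33/6; filling with it alone gives 5×33 = 165.
Optimal mix: 5×amulet + 1×mask → length 33, value 173.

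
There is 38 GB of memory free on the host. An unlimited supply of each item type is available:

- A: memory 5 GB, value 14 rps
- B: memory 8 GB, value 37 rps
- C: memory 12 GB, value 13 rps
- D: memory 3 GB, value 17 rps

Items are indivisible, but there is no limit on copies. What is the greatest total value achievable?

207 rps

Best value-per-unit is D at 17/3; filling with it alone gives 12×17 = 204.
Optimal mix: 1×B + 10×D → memory 38, value 207.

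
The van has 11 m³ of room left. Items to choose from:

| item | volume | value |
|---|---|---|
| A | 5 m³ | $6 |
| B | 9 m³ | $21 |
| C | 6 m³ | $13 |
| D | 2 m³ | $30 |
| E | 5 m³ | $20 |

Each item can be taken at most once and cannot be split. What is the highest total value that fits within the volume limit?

Check high-value combinations within 11 m³:
- B+D: volume 9+2=11, value 21+30=51
- D+E: volume 2+5=7, value 30+20=50
- C+D: volume 6+2=8, value 13+30=43
- A+D: volume 5+2=7, value 6+30=36
- C+E: volume 6+5=11, value 13+20=33
Best: $51.

$51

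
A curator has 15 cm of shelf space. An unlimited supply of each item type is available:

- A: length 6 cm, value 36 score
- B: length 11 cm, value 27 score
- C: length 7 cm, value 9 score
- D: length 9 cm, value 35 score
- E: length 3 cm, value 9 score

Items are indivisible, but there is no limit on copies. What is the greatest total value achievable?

81 score

Best value-per-unit is A at 36/6; filling with it alone gives 2×36 = 72.
Optimal mix: 2×A + 1×E → length 15, value 81.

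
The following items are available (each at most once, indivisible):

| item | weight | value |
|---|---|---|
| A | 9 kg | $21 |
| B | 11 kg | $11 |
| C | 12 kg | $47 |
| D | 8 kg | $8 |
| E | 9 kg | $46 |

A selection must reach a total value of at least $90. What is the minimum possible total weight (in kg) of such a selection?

Subsets with value ≥ 90, sorted by total weight:
- C+E: weight 21, value 93
- C+D+E: weight 29, value 101
Minimum weight: 21 kg.

21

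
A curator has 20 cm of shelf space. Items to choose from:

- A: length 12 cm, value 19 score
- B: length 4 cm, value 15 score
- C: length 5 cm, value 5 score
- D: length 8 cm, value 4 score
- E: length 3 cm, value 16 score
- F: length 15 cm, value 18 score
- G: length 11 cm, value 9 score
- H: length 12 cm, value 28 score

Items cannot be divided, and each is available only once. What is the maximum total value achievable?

59 score

Check high-value combinations within 20 cm:
- B+E+H: length 4+3+12=19, value 15+16+28=59
- A+B+E: length 12+4+3=19, value 19+15+16=50
- C+E+H: length 5+3+12=20, value 5+16+28=49
- E+H: length 3+12=15, value 16+28=44
- B+H: length 4+12=16, value 15+28=43
Best: 59 score.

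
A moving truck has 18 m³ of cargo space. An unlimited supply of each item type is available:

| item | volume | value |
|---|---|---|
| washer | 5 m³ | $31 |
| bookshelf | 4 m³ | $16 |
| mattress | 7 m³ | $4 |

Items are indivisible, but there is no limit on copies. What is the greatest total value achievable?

$94

Best value-per-unit is washer at 31/5; filling with it alone gives 3×31 = 93.
Optimal mix: 2×washer + 2×bookshelf → volume 18, value 94.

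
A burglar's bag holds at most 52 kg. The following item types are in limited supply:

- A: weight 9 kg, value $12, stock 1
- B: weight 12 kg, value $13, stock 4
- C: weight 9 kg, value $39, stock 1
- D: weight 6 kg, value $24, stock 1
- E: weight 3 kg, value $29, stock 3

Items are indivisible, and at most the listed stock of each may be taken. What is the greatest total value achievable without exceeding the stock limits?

Top feasible selections:
- 2×B + 1×C + 1×D + 3×E: weight 48, value 176
- 1×A + 1×B + 1×C + 1×D + 3×E: weight 45, value 175
Best: $176.

$176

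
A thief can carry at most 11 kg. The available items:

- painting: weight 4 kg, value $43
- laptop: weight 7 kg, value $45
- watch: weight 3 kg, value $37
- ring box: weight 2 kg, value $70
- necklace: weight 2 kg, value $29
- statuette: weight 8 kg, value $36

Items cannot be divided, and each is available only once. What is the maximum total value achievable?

$179

This is a 0/1 knapsack; check combinations near the capacity.
- painting+watch+ring box+necklace: weight 4+3+2+2=11, value 43+37+70+29=179
- painting+watch+ring box: weight 4+3+2=9, value 43+37+70=150
- laptop+ring box+necklace: weight 7+2+2=11, value 45+70+29=144
- painting+ring box+necklace: weight 4+2+2=8, value 43+70+29=142
Best: $179.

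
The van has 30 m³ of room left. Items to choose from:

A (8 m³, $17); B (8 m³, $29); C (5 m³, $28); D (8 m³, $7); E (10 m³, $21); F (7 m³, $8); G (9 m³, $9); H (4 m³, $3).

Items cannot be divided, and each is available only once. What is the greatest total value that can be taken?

$86

Check high-value combinations within 30 m³:
- B+C+E+F: volume 8+5+10+7=30, value 29+28+21+8=86
- A+B+C+G: volume 8+8+5+9=30, value 17+29+28+9=83
- A+B+C+F: volume 8+8+5+7=28, value 17+29+28+8=82
Best: $86.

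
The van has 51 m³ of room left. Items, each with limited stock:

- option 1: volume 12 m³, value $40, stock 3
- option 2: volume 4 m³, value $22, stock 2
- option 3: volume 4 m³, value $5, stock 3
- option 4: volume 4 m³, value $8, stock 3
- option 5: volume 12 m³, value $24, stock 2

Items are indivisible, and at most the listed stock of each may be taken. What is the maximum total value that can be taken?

$172

Top feasible selections:
- 3×option 1 + 2×option 2 + 1×option 4: volume 48, value 172
- 3×option 1 + 2×option 2 + 1×option 3: volume 48, value 169
- 3×option 1 + 2×option 2: volume 44, value 164
Best: $172.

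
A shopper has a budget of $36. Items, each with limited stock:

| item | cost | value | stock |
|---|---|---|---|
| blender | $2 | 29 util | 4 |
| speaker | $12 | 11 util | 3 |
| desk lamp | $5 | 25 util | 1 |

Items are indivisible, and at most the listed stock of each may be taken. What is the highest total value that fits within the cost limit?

Top feasible selections:
- 4×blender + 1×speaker + 1×desk lamp: cost 25, value 152
- 4×blender + 1×desk lamp: cost 13, value 141
Best: 152 util.

152 util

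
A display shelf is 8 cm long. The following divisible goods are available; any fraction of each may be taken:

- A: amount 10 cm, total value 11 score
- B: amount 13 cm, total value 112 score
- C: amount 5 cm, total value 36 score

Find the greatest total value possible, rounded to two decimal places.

Take in order of value per unit:
- B (112/13 per unit): 8 of 13 → value 8×112/13 = 68.9231, running total 68.92
Total 68.92.

68.92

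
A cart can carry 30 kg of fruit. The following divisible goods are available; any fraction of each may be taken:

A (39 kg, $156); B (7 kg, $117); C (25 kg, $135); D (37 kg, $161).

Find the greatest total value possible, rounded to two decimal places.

Take in order of value per unit:
- B (117/7 per unit): all 7 → value 117, running total 117.00
- C (135/25 per unit): 23 of 25 → value 23×135/25 = 124.2000, running total 241.20
Total 241.20.

241.20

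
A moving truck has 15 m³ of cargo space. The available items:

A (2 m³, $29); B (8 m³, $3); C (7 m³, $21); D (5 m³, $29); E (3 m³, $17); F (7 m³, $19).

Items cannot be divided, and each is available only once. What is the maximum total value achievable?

$79

This is a 0/1 knapsack; check combinations near the capacity.
- A+C+D: volume 2+7+5=14, value 29+21+29=79
- A+D+F: volume 2+5+7=14, value 29+29+19=77
- A+D+E: volume 2+5+3=10, value 29+29+17=75
- A+C+E: volume 2+7+3=12, value 29+21+17=67
- C+D+E: volume 7+5+3=15, value 21+29+17=67
Best: $79.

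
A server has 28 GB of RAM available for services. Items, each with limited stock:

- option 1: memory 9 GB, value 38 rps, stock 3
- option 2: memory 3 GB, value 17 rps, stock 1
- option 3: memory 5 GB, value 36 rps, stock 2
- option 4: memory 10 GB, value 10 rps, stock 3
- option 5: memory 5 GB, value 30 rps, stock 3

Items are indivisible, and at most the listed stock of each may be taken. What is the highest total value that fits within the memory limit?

179 rps

Best selections within memory 28 and stock limits:
- 1×option 2 + 2×option 3 + 3×option 5: memory 28, value 179
- 2×option 3 + 3×option 5: memory 25, value 162
- 1×option 1 + 1×option 2 + 2×option 3 + 1×option 5: memory 27, value 157
- 1×option 1 + 1×option 2 + 1×option 3 + 2×option 5: memory 27, value 151
Best: 179 rps.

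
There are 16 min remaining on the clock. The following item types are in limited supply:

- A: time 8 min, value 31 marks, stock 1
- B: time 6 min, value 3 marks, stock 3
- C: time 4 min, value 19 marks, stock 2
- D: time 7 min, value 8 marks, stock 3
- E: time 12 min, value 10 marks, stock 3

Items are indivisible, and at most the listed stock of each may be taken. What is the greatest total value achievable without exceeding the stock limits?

Top feasible selections:
- 1×A + 2×C: time 16, value 69
- 1×A + 1×C: time 12, value 50
Best: 69 marks.

69 marks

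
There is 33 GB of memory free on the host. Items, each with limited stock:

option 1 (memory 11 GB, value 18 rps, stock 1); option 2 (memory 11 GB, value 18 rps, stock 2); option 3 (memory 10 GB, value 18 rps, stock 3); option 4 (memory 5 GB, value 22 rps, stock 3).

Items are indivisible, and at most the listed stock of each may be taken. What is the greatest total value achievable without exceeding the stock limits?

Best selections within memory 33 and stock limits:
- 1×option 3 + 3×option 4: memory 25, value 84
- 1×option 2 + 3×option 4: memory 26, value 84
Best: 84 rps.

84 rps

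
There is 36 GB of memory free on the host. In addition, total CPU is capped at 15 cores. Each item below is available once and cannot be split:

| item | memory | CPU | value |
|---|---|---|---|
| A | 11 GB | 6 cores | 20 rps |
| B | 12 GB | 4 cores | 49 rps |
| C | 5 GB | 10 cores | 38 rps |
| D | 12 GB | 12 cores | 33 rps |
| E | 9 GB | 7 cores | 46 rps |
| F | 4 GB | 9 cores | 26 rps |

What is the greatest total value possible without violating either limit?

95 rps

Feasible sets respecting both limits:
- B+E: memory 21, CPU 11, value 95
- B+C: memory 17, CPU 14, value 87
- B+F: memory 16, CPU 13, value 75
Best: 95 rps.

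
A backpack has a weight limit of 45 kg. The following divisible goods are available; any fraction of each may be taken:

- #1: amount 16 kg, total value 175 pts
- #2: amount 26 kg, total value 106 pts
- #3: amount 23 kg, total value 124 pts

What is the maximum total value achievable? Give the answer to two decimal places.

Take in order of value per unit:
- #1 (175/16 per unit): all 16 → value 175, running total 175.00
- #3 (124/23 per unit): all 23 → value 124, running total 299.00
- #2 (106/26 per unit): 6 of 26 → value 6×106/26 = 24.4615, running total 323.46
Total 323.46.

323.46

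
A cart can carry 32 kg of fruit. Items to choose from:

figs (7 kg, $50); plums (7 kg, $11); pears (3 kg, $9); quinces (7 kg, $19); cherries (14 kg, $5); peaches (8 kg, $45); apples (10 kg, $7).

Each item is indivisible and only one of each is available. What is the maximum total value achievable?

$134

Check high-value combinations within 32 kg:
- figs+plums+pears+quinces+peaches: weight 7+7+3+7+8=32, value 50+11+9+19+45=134
- figs+plums+quinces+peaches: weight 7+7+7+8=29, value 50+11+19+45=125
- figs+pears+quinces+peaches: weight 7+3+7+8=25, value 50+9+19+45=123
- figs+quinces+peaches+apples: weight 7+7+8+10=32, value 50+19+45+7=121
Best: $134.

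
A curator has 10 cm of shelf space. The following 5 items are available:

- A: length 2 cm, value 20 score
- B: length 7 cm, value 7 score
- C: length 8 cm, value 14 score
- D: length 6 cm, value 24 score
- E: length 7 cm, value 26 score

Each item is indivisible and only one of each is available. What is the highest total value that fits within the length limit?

Check high-value combinations within 10 cm:
- A+E: length 2+7=9, value 20+26=46
- A+D: length 2+6=8, value 20+24=44
- A+C: length 2+8=10, value 20+14=34
Best: 46 score.

46 score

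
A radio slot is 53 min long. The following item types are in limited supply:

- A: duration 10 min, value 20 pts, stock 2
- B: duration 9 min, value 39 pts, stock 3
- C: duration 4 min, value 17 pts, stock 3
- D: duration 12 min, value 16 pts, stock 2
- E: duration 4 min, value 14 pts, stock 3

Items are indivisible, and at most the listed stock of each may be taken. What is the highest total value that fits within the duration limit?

Best selections within duration 53 and stock limits:
- 3×B + 3×C + 3×E: duration 51, value 210
- 1×A + 3×B + 3×C + 1×E: duration 53, value 202
- 1×A + 3×B + 2×C + 2×E: duration 53, value 199
- 3×B + 3×C + 2×E: duration 47, value 196
Best: 210 pts.

210 pts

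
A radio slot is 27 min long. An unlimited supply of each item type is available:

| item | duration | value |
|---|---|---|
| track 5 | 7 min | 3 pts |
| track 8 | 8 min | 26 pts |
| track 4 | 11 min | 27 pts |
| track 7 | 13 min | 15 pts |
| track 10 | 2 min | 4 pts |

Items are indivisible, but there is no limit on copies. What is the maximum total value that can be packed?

Best value-per-unit is track 8 at 26/8; filling with it alone gives 3×26 = 78.
Optimal mix: 3×track 8 + 1×track 10 → duration 26, value 82.

82 pts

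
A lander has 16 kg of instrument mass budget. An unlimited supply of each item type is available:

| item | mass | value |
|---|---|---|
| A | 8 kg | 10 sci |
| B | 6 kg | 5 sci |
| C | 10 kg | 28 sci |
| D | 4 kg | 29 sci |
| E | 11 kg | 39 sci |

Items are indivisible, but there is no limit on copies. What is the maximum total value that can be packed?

Best value-per-unit is D at 29/4, and filling with it alone uses mass 4×4=16. No mix of the others beats 4×29 = 116.

116 sci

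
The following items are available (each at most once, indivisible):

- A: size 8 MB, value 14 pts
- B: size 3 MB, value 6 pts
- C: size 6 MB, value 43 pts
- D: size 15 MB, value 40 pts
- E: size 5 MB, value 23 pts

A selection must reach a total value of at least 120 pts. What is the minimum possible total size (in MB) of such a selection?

34

Subsets with value ≥ 120, sorted by total size:
- A+C+D+E: size 34, value 120
- A+B+C+D+E: size 37, value 126
Minimum size: 34 MB.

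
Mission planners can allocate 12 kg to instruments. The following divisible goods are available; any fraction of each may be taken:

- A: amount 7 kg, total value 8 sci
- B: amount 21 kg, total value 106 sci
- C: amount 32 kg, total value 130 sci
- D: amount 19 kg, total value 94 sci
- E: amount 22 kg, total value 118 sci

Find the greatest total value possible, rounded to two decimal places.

Take in order of value per unit:
- E (118/22 per unit): 12 of 22 → value 12×118/22 = 64.3636, running total 64.36
Total 64.36.

64.36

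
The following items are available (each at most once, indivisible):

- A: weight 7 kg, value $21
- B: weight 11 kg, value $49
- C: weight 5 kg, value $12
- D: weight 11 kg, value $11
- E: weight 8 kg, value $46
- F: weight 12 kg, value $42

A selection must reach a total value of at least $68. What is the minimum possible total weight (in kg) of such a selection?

18

Subsets with value ≥ 68, sorted by total weight:
- A+B: weight 18, value 70
- B+E: weight 19, value 95
- E+F: weight 20, value 88
- A+C+E: weight 20, value 79
Minimum weight: 18 kg.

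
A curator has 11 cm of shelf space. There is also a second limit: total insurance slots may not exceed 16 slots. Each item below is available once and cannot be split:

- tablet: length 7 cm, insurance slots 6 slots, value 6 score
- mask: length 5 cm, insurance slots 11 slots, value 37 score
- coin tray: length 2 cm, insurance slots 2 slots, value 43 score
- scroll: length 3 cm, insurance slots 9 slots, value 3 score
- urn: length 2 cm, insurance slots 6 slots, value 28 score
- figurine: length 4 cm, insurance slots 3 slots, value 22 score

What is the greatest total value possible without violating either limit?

102 score

Feasible sets respecting both limits:
- mask+coin tray+figurine: length 11, insurance slots 16, value 102
- coin tray+urn+figurine: length 8, insurance slots 11, value 93
- mask+coin tray: length 7, insurance slots 13, value 80
Best: 102 score.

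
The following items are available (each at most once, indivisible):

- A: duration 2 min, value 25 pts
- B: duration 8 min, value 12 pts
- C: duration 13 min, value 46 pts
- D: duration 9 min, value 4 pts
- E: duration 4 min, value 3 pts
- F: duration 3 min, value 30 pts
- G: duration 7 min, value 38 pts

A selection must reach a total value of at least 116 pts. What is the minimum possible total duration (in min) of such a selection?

Subsets with value ≥ 116, sorted by total duration:
- A+C+F+G: duration 25, value 139
- C+E+F+G: duration 27, value 117
- A+C+E+F+G: duration 29, value 142
Minimum duration: 25 min.

25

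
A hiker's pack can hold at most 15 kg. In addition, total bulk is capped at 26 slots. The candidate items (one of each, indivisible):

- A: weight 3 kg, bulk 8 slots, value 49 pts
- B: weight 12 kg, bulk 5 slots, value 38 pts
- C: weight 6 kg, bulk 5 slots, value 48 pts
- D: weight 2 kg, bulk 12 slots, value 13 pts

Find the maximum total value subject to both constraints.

Feasible sets respecting both limits:
- A+C+D: weight 11, bulk 25, value 110
- A+C: weight 9, bulk 13, value 97
- A+B: weight 15, bulk 13, value 87
- A+D: weight 5, bulk 20, value 62
Best: 110 pts.

110 pts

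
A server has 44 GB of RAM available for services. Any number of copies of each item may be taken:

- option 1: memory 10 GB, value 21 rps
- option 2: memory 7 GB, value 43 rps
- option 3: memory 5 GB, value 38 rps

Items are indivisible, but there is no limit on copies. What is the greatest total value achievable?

314 rps

Best value-per-unit is option 3 at 38/5; filling with it alone gives 8×38 = 304.
Optimal mix: 2×option 2 + 6×option 3 → memory 44, value 314.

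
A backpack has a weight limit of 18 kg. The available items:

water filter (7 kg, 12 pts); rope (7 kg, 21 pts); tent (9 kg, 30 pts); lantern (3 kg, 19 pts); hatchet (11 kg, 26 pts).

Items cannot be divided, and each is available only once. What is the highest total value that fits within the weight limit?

52 pts

This is a 0/1 knapsack; check combinations near the capacity.
- water filter+rope+lantern: weight 7+7+3=17, value 12+21+19=52
- rope+tent: weight 7+9=16, value 21+30=51
- tent+lantern: weight 9+3=12, value 30+19=49
- rope+hatchet: weight 7+11=18, value 21+26=47
Best: 52 pts.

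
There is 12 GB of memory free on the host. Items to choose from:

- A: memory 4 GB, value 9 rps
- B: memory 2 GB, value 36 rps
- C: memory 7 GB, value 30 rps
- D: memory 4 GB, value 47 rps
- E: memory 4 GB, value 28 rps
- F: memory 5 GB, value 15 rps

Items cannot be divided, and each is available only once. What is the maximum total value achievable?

111 rps

Check high-value combinations within 12 GB:
- B+D+E: memory 2+4+4=10, value 36+47+28=111
- B+D+F: memory 2+4+5=11, value 36+47+15=98
- A+B+D: memory 4+2+4=10, value 9+36+47=92
- A+D+E: memory 4+4+4=12, value 9+47+28=84
Best: 111 rps.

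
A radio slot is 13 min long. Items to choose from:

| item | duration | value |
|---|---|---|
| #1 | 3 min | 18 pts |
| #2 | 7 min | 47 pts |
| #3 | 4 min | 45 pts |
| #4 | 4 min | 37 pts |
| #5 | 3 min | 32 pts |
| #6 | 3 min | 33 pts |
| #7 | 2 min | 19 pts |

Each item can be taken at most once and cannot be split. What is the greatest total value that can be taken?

134 pts

Check high-value combinations within 13 min:
- #3+#4+#6+#7: duration 4+4+3+2=13, value 45+37+33+19=134
- #3+#4+#5+#7: duration 4+4+3+2=13, value 45+37+32+19=133
- #3+#5+#6+#7: duration 4+3+3+2=12, value 45+32+33+19=129
- #1+#3+#5+#6: duration 3+4+3+3=13, value 18+45+32+33=128
Best: 134 pts.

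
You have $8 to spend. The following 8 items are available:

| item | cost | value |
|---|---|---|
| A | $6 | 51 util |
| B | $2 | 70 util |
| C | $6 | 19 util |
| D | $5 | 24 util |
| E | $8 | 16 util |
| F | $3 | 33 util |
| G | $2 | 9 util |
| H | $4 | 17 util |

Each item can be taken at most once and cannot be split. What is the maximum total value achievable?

121 util

This is a 0/1 knapsack; check combinations near the capacity.
- A+B: cost 6+2=8, value 51+70=121
- B+F+G: cost 2+3+2=7, value 70+33+9=112
- B+F: cost 2+3=5, value 70+33=103
Best: 121 util.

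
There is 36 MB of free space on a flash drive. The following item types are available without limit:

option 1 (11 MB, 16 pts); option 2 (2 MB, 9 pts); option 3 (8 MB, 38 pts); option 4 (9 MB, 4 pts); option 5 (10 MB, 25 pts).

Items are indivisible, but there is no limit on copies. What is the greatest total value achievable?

170 pts

Best value-per-unit is option 3 at 38/8; filling with it alone gives 4×38 = 152.
Optimal mix: 2×option 2 + 4×option 3 → size 36, value 170.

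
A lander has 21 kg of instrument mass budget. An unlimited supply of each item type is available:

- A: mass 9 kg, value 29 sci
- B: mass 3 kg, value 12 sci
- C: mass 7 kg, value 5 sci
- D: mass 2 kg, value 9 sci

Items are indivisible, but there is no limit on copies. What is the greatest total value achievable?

Best value-per-unit is D at 9/2; filling with it alone gives 10×9 = 90.
Optimal mix: 1×B + 9×D → mass 21, value 93.

93 sci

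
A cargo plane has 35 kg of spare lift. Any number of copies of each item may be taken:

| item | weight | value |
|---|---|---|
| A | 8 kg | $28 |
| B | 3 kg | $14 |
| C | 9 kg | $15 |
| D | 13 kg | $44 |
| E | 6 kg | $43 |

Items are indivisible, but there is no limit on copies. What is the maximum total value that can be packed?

Best value-per-unit is E at 43/6; filling with it alone gives 5×43 = 215.
Optimal mix: 1×B + 5×E → weight 33, value 229.

$229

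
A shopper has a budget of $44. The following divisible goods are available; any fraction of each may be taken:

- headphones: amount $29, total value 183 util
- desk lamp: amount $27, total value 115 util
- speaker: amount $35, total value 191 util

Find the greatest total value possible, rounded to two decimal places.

264.86

Take in order of value per unit:
- headphones (183/29 per unit): all 29 → value 183, running total 183.00
- speaker (191/35 per unit): 15 of 35 → value 15×191/35 = 81.8571, running total 264.86
Total 264.86.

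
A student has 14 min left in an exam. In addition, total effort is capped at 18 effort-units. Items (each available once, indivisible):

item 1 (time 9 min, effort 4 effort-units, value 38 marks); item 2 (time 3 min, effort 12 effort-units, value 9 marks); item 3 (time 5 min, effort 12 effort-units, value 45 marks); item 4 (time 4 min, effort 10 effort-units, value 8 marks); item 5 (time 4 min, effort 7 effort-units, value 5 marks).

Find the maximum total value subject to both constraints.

Feasible sets respecting both limits:
- item 1+item 3: time 14, effort 16, value 83
- item 1+item 2: time 12, effort 16, value 47
- item 1+item 4: time 13, effort 14, value 46
Best: 83 marks.

83 marks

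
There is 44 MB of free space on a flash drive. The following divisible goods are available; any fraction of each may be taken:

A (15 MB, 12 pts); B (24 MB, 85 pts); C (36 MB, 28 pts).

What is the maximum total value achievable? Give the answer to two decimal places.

100.89

Take in order of value per unit:
- B (85/24 per unit): all 24 → value 85, running total 85.00
- A (12/15 per unit): all 15 → value 12, running total 97.00
- C (28/36 per unit): 5 of 36 → value 5×28/36 = 3.8889, running total 100.89
Total 100.89.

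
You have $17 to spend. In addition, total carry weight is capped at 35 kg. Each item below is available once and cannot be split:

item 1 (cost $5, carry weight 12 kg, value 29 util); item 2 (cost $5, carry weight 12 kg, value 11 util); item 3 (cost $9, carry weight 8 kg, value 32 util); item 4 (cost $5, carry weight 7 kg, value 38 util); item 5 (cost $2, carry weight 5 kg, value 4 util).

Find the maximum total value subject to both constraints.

78 util

Feasible sets respecting both limits:
- item 1+item 2+item 4: cost 15, carry weight 31, value 78
- item 3+item 4+item 5: cost 16, carry weight 20, value 74
- item 1+item 4+item 5: cost 12, carry weight 24, value 71
Best: 78 util.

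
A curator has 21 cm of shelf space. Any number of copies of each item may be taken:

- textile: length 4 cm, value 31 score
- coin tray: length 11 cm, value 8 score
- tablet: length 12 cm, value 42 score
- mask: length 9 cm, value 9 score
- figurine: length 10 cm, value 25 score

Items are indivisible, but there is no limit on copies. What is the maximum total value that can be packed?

155 score

Best value-per-unit is textile at 31/4, and filling with it alone uses length 5×4=20. No mix of the others beats 5×31 = 155.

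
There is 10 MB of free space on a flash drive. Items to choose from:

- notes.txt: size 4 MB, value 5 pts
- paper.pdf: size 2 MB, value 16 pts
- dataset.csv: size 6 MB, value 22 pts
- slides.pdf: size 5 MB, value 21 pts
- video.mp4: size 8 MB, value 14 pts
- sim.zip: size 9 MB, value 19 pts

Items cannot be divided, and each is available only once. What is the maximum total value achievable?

38 pts

Check high-value combinations within 10 MB:
- paper.pdf+dataset.csv: size 2+6=8, value 16+22=38
- paper.pdf+slides.pdf: size 2+5=7, value 16+21=37
- paper.pdf+video.mp4: size 2+8=10, value 16+14=30
- notes.txt+dataset.csv: size 4+6=10, value 5+22=27
- notes.txt+slides.pdf: size 4+5=9, value 5+21=26
Best: 38 pts.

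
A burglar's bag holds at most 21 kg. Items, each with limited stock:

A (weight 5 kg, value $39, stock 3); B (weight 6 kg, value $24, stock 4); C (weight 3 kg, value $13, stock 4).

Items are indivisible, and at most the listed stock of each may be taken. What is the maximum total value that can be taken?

Best selections within weight 21 and stock limits:
- 3×A + 2×C: weight 21, value 143
- 3×A + 1×B: weight 21, value 141
Best: $143.

$143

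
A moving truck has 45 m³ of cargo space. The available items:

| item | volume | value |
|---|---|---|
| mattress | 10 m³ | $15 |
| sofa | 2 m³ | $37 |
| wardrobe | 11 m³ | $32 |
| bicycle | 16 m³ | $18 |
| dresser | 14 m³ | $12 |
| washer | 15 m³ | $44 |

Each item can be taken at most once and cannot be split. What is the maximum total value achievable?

Check high-value combinations within 45 m³:
- sofa+wardrobe+bicycle+washer: volume 2+11+16+15=44, value 37+32+18+44=131
- mattress+sofa+wardrobe+washer: volume 10+2+11+15=38, value 15+37+32+44=128
- sofa+wardrobe+dresser+washer: volume 2+11+14+15=42, value 37+32+12+44=125
Best: $131.

$131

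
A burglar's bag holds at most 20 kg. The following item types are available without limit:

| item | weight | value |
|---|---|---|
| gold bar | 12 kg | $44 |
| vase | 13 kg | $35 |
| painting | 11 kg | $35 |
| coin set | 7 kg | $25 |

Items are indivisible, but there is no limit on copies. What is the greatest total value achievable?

$69

Best value-per-unit is gold bar at 44/12; filling with it alone gives 1×44 = 44.
Optimal mix: 1×gold bar + 1×coin set → weight 19, value 69.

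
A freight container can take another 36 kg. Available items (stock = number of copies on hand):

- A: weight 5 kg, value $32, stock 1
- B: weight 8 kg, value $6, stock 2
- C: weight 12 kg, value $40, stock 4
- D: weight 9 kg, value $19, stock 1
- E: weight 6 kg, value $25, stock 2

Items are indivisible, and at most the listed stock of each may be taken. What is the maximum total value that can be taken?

$137

Best selections within weight 36 and stock limits:
- 1×A + 2×C + 1×E: weight 35, value 137
- 2×C + 2×E: weight 36, value 130
- 1×A + 1×C + 2×E: weight 29, value 122
Best: $137.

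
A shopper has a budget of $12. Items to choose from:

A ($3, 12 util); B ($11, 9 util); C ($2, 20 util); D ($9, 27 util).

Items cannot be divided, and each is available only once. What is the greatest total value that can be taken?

This is a 0/1 knapsack; check combinations near the capacity.
- C+D: cost 2+9=11, value 20+27=47
- A+D: cost 3+9=12, value 12+27=39
- A+C: cost 3+2=5, value 12+20=32
- D: cost 9, value 27
- C: cost 2, value 20
Best: 47 util.

47 util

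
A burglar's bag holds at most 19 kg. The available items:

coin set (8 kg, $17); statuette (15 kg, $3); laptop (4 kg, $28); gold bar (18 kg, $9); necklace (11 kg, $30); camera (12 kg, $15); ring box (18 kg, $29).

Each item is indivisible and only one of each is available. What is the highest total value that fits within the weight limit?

Check high-value combinations within 19 kg:
- laptop+necklace: weight 4+11=15, value 28+30=58
- coin set+necklace: weight 8+11=19, value 17+30=47
- coin set+laptop: weight 8+4=12, value 17+28=45
- laptop+camera: weight 4+12=16, value 28+15=43
Best: $58.

$58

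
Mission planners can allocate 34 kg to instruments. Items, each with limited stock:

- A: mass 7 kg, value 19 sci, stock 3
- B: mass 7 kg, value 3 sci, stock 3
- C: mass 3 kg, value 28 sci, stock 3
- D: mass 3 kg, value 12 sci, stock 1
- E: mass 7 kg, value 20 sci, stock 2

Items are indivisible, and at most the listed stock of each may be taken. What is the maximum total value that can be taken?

Best selections within mass 34 and stock limits:
- 1×A + 3×C + 1×D + 2×E: mass 33, value 155
- 2×A + 3×C + 1×D + 1×E: mass 33, value 154
- 3×A + 3×C + 1×D: mass 33, value 153
- 1×A + 3×C + 2×E: mass 30, value 143
Best: 155 sci.

155 sci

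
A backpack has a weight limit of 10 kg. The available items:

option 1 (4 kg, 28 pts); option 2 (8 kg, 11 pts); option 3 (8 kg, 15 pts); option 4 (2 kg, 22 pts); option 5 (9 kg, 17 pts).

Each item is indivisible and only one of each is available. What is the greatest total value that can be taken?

50 pts

Check high-value combinations within 10 kg:
- option 1+option 4: weight 4+2=6, value 28+22=50
- option 3+option 4: weight 8+2=10, value 15+22=37
- option 2+option 4: weight 8+2=10, value 11+22=33
- option 1: weight 4, value 28
Best: 50 pts.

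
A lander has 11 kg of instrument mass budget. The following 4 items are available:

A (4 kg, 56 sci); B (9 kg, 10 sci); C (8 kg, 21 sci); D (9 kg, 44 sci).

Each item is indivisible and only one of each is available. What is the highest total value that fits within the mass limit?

This is a 0/1 knapsack; check combinations near the capacity.
- A: mass 4, value 56
- D: mass 9, value 44
- C: mass 8, value 21
- B: mass 9, value 10
Best: 56 sci.

56 sci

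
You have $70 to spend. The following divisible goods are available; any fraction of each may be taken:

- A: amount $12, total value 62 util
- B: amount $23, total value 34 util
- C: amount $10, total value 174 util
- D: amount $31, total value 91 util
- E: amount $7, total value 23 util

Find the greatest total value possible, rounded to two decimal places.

Take in order of value per unit:
- C (174/10 per unit): all 10 → value 174, running total 174.00
- A (62/12 per unit): all 12 → value 62, running total 236.00
- E (23/7 per unit): all 7 → value 23, running total 259.00
- D (91/31 per unit): all 31 → value 91, running total 350.00
- B (34/23 per unit): 10 of 23 → value 10×34/23 = 14.7826, running total 364.78
Total 364.78.

364.78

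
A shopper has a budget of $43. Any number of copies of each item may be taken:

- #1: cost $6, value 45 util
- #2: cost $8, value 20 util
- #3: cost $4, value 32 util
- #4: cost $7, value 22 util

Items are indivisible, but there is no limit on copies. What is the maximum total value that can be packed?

Best value-per-unit is #3 at 32/4; filling with it alone gives 10×32 = 320.
Optimal mix: 1×#1 + 9×#3 → cost 42, value 333.

333 util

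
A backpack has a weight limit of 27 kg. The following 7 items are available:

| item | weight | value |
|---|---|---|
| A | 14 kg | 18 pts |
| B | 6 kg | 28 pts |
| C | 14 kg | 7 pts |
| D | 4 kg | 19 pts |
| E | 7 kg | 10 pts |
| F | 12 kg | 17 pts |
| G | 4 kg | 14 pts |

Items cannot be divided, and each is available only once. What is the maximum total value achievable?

78 pts

Check high-value combinations within 27 kg:
- B+D+F+G: weight 6+4+12+4=26, value 28+19+17+14=78
- B+D+E+G: weight 6+4+7+4=21, value 28+19+10+14=71
- A+B+D: weight 14+6+4=24, value 18+28+19=65
- B+D+F: weight 6+4+12=22, value 28+19+17=64
- B+D+G: weight 6+4+4=14, value 28+19+14=61
Best: 78 pts.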